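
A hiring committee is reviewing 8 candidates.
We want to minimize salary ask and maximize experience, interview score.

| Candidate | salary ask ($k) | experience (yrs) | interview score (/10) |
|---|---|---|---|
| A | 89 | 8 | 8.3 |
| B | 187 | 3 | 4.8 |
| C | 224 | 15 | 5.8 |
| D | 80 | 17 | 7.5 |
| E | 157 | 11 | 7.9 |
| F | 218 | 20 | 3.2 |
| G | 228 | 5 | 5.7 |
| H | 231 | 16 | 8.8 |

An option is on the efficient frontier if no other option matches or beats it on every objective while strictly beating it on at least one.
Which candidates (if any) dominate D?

A: worse on salary ask (89 vs 80).
B: worse on salary ask (187 vs 80).
C: worse on salary ask (224 vs 80).
E: worse on salary ask (157 vs 80).
F: worse on salary ask (218 vs 80).
G: worse on salary ask (228 vs 80).
H: worse on salary ask (231 vs 80).
No option dominates D.

none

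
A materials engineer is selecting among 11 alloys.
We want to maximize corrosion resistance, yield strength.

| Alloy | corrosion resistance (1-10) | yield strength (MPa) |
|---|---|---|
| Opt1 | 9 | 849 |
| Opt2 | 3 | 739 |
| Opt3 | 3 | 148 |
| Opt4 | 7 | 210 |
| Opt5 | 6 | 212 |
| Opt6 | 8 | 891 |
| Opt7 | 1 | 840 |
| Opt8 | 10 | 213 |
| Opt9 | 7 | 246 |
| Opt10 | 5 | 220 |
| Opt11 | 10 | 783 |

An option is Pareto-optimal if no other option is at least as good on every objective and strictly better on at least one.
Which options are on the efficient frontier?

Opt1: not dominated.
Opt2: dominated by Opt1 (corrosion resistance 9≥3, yield strength 849≥739).
Opt3: dominated by Opt1 (corrosion resistance 9≥3, yield strength 849≥148).
Opt4: dominated by Opt1 (corrosion resistance 9≥7, yield strength 849≥210).
Opt5: dominated by Opt1 (corrosion resistance 9≥6, yield strength 849≥212).
Opt6: not dominated (best yield strength).
Opt7: dominated by Opt1 (corrosion resistance 9≥1, yield strength 849≥840).
Opt8: dominated by Opt11 (corrosion resistance 10≥10, yield strength 783≥213).
Opt9: dominated by Opt1 (corrosion resistance 9≥7, yield strength 849≥246).
Opt10: dominated by Opt1 (corrosion resistance 9≥5, yield strength 849≥220).
Opt11: not dominated.

Opt1, Opt6, Opt11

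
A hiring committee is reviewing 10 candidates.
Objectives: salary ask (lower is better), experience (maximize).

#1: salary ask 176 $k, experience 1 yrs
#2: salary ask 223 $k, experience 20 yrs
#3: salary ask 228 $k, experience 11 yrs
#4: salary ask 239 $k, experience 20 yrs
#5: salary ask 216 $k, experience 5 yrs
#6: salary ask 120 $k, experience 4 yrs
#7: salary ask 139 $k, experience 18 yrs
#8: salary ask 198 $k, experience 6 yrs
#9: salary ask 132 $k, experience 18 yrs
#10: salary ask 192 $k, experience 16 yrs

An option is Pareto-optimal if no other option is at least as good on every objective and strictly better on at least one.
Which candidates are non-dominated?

#1: dominated by #6 (salary ask 120≤176, experience 4≥1).
#2: not dominated.
#3: dominated by #2 (salary ask 223≤228, experience 20≥11).
#4: dominated by #2 (salary ask 223≤239, experience 20≥20).
#5: dominated by #7 (salary ask 139≤216, experience 18≥5).
#6: not dominated (best salary ask).
#7: dominated by #9 (salary ask 132≤139, experience 18≥18).
#8: dominated by #7 (salary ask 139≤198, experience 18≥6).
#9: not dominated.
#10: dominated by #7 (salary ask 139≤192, experience 18≥16).

#2, #6, #9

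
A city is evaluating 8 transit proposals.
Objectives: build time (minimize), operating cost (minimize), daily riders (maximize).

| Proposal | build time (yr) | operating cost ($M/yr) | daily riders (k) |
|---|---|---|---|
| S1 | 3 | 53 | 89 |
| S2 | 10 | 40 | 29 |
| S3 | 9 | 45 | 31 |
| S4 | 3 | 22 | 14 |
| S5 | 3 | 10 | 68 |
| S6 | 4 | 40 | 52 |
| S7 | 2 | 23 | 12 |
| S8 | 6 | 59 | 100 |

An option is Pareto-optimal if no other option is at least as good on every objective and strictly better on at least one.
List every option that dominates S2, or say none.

S5: build time 3≤10, operating cost 10≤40, daily riders 68≥29 — dominates S2.
S6: build time 4≤10, operating cost 40≤40, daily riders 52≥29 — dominates S2.
Others (S1, S3, S4, S7, S8) are each worse than S2 on at least one objective.

S5, S6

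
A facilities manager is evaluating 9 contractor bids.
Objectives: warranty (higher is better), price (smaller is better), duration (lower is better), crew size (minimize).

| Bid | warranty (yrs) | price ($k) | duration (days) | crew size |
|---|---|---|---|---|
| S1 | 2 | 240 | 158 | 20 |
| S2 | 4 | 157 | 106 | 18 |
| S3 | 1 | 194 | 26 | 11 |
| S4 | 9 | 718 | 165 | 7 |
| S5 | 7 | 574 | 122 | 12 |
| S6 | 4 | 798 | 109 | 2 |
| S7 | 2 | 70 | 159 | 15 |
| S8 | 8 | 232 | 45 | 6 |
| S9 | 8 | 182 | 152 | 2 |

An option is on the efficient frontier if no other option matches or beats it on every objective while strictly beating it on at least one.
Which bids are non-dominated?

S2, S3, S4, S6, S7, S8, S9

S1: dominated by S2 (warranty 4≥2, price 157≤240, duration 106≤158, crew size 18≤20).
S2: not dominated.
S3: not dominated (best duration).
S4: not dominated (best warranty).
S5: dominated by S8 (warranty 8≥7, price 232≤574, duration 45≤122, crew size 6≤12).
S6: not dominated.
S7: not dominated (best price).
S8: not dominated.
S9: not dominated.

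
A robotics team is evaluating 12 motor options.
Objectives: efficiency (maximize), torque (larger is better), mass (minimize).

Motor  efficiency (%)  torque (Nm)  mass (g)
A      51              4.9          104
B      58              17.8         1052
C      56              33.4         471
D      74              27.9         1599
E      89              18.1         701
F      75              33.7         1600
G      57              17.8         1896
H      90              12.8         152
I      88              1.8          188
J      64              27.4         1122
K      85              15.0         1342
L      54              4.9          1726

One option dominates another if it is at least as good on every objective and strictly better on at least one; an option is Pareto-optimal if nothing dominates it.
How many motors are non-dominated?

A: not dominated (best mass).
B: dominated by E (efficiency 89≥58, torque 18.1≥17.8, mass 701≤1052).
C: not dominated.
D: not dominated.
E: not dominated.
F: not dominated (best torque).
G: dominated by B (efficiency 58≥57, torque 17.8≥17.8, mass 1052≤1896).
H: not dominated (best efficiency).
I: dominated by H (efficiency 90≥88, torque 12.8≥1.8, mass 152≤188).
J: not dominated.
K: dominated by E (efficiency 89≥85, torque 18.1≥15.0, mass 701≤1342).
L: dominated by B (efficiency 58≥54, torque 17.8≥4.9, mass 1052≤1726).
Pareto-optimal: A, C, D, E, F, H, J → 7.

7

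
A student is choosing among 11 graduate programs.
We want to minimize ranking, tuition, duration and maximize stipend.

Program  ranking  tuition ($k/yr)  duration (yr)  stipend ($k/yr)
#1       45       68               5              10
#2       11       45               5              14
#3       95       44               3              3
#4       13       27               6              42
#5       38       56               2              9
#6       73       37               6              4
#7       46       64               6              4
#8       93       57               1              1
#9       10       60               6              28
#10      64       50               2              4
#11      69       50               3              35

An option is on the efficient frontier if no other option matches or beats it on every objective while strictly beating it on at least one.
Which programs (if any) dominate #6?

#4

#4: ranking 13≤73, tuition 27≤37, duration 6≤6, stipend 42≥4 — dominates #6.
Others (#1, #2, #3, #5, #7, #8, #9, #10, #11) are each worse than #6 on at least one objective.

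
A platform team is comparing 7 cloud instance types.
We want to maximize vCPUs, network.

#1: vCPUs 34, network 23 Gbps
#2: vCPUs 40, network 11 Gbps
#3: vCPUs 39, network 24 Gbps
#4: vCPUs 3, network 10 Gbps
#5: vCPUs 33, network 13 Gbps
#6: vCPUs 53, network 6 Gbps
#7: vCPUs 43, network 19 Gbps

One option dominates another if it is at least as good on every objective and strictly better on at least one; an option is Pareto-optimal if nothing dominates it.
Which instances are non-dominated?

#1: dominated by #3 (vCPUs 39≥34, network 24≥23).
#2: dominated by #7 (vCPUs 43≥40, network 19≥11).
#3: not dominated (best network).
#4: dominated by #1 (vCPUs 34≥3, network 23≥10).
#5: dominated by #1 (vCPUs 34≥33, network 23≥13).
#6: not dominated (best vCPUs).
#7: not dominated.

#3, #6, #7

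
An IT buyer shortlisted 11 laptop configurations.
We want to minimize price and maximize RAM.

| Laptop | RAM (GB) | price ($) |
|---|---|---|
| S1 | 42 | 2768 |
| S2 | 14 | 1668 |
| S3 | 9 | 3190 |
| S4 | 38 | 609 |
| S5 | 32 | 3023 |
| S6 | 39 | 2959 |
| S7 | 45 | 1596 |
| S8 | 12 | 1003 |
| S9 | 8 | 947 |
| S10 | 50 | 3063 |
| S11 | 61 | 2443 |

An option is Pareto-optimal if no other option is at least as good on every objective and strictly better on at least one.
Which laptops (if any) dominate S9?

S4

S4: RAM 38≥8, price 609≤947 — dominates S9.
Others (S1, S2, S3, S5, S6, S7, S8, S10, S11) are each worse than S9 on at least one objective.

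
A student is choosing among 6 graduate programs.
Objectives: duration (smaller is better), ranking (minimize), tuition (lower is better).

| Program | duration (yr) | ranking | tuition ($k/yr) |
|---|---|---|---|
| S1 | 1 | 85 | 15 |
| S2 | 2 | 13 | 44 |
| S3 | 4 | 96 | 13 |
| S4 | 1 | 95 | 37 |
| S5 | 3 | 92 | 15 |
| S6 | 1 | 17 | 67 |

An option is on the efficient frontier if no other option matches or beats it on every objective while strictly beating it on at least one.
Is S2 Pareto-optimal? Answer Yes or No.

S1: worse on ranking (85 vs 13).
S3: worse on duration (4 vs 2).
S4: worse on ranking (95 vs 13).
S5: worse on duration (3 vs 2).
S6: worse on ranking (17 vs 13).
No option is at least as good as S2 on every objective and strictly better on one.

Yes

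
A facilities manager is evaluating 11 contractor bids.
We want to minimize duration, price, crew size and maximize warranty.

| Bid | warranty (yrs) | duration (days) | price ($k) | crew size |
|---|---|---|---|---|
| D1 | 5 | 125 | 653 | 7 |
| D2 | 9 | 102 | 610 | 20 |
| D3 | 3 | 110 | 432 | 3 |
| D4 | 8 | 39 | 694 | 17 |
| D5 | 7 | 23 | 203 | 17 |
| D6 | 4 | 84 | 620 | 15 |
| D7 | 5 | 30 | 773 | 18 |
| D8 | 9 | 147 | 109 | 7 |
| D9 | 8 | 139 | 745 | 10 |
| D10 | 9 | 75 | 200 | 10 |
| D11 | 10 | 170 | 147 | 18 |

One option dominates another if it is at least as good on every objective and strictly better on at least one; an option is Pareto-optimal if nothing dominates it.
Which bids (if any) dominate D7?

D5: warranty 7≥5, duration 23≤30, price 203≤773, crew size 17≤18 — dominates D7.
Others (D1, D2, D3, D4, D6, D8, D9, D10, D11) are each worse than D7 on at least one objective.

D5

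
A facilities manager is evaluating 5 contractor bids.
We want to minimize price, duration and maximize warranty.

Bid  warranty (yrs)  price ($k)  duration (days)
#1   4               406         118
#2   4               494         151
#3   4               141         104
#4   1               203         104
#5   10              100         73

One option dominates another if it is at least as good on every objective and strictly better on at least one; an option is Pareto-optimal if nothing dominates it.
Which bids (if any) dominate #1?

#3, #5

#3: warranty 4≥4, price 141≤406, duration 104≤118 — dominates #1.
#5: warranty 10≥4, price 100≤406, duration 73≤118 — dominates #1.
Others (#2, #4) are each worse than #1 on at least one objective.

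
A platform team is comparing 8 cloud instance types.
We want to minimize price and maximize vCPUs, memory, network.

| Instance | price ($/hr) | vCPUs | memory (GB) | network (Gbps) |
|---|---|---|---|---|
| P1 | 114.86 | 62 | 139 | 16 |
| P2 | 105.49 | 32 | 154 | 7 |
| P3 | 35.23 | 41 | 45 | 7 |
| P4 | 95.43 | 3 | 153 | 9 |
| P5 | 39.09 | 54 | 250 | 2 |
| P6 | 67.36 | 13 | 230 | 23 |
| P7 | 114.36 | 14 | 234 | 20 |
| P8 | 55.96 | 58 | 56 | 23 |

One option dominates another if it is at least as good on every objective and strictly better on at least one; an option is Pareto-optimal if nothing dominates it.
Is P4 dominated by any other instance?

Yes

P6 vs P4: price 67.36≤95.43, vCPUs 13≥3, memory 230≥153, network 23≥9 — P6 is at least as good on every objective and strictly better on at least one, so P6 dominates P4.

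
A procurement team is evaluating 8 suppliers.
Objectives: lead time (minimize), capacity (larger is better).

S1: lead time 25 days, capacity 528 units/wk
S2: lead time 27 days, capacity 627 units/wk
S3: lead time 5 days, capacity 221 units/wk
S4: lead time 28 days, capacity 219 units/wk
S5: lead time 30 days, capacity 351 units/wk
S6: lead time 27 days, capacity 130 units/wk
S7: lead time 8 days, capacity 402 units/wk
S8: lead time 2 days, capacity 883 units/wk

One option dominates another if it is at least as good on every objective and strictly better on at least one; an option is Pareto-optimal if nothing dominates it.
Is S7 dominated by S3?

No

S3 vs S7: S3 is worse on capacity (221 vs 402), so it does not dominate S7.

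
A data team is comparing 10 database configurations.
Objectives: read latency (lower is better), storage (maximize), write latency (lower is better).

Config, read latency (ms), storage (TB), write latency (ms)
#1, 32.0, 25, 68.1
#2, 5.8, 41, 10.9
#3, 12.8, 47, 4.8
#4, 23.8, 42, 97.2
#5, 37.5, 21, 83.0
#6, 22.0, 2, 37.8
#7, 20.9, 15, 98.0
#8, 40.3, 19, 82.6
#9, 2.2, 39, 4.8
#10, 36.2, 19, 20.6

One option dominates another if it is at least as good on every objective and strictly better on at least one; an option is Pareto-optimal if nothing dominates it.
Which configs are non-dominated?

#2, #3, #9

#1: dominated by #2 (read latency 5.8≤32.0, storage 41≥25, write latency 10.9≤68.1).
#2: not dominated.
#3: not dominated (best storage).
#4: dominated by #3 (read latency 12.8≤23.8, storage 47≥42, write latency 4.8≤97.2).
#5: dominated by #1 (read latency 32.0≤37.5, storage 25≥21, write latency 68.1≤83.0).
#6: dominated by #2 (read latency 5.8≤22.0, storage 41≥2, write latency 10.9≤37.8).
#7: dominated by #2 (read latency 5.8≤20.9, storage 41≥15, write latency 10.9≤98.0).
#8: dominated by #1 (read latency 32.0≤40.3, storage 25≥19, write latency 68.1≤82.6).
#9: not dominated (best read latency).
#10: dominated by #2 (read latency 5.8≤36.2, storage 41≥19, write latency 10.9≤20.6).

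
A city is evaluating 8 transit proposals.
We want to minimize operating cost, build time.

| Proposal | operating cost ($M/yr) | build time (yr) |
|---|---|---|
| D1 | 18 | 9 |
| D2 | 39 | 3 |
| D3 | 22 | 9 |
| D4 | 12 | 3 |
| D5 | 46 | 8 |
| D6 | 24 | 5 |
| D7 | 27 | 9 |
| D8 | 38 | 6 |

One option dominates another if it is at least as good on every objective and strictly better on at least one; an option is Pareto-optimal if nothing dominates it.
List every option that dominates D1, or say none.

D4: operating cost 12≤18, build time 3≤9 — dominates D1.
Others (D2, D3, D5, D6, D7, D8) are each worse than D1 on at least one objective.

D4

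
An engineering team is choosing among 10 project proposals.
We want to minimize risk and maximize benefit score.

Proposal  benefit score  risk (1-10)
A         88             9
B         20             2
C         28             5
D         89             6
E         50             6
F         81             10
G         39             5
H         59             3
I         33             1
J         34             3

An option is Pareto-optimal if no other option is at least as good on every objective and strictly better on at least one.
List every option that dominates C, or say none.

G, H, I, J

G: benefit score 39≥28, risk 5≤5 — dominates C.
H: benefit score 59≥28, risk 3≤5 — dominates C.
I: benefit score 33≥28, risk 1≤5 — dominates C.
J: benefit score 34≥28, risk 3≤5 — dominates C.
Others (A, B, D, E, F) are each worse than C on at least one objective.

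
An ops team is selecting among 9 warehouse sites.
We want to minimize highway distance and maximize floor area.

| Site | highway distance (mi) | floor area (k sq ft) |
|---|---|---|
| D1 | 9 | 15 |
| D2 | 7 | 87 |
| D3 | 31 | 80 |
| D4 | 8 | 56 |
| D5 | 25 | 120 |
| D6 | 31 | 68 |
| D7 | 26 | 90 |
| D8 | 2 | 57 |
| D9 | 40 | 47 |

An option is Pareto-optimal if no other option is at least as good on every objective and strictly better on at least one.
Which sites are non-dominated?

D1: dominated by D2 (highway distance 7≤9, floor area 87≥15).
D2: not dominated.
D3: dominated by D2 (highway distance 7≤31, floor area 87≥80).
D4: dominated by D2 (highway distance 7≤8, floor area 87≥56).
D5: not dominated (best floor area).
D6: dominated by D2 (highway distance 7≤31, floor area 87≥68).
D7: dominated by D5 (highway distance 25≤26, floor area 120≥90).
D8: not dominated (best highway distance).
D9: dominated by D2 (highway distance 7≤40, floor area 87≥47).

D2, D5, D8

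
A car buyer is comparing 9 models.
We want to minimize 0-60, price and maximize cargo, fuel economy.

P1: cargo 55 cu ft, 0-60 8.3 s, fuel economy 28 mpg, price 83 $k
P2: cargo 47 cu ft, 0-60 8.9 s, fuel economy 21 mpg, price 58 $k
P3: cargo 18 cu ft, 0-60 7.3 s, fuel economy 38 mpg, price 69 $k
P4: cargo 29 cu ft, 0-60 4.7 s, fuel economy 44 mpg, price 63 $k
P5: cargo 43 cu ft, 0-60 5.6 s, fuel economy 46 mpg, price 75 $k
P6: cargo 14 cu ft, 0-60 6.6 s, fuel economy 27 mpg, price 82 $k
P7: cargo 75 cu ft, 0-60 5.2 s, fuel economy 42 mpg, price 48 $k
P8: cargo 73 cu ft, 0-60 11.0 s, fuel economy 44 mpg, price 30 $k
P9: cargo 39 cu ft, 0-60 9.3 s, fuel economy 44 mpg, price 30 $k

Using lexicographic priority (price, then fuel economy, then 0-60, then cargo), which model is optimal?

P9

First minimize price: best is 30, kept {P8, P9}.
Then maximize fuel economy: best is 44, kept {P8, P9}.
Then minimize 0-60: best is 9.3, kept {P9}.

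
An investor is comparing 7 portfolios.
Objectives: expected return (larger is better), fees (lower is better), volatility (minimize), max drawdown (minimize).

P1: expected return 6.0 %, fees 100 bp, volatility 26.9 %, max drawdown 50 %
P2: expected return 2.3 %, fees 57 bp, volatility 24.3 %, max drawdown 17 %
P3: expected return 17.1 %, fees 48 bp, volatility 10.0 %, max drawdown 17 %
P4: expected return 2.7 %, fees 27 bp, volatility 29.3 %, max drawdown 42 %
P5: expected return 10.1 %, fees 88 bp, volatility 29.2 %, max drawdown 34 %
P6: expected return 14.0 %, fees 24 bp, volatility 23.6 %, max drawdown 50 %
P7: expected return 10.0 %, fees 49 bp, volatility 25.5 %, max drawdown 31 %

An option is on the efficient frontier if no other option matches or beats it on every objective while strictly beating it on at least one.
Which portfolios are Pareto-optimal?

P1: dominated by P3 (expected return 17.1≥6.0, fees 48≤100, volatility 10.0≤26.9, max drawdown 17≤50).
P2: dominated by P3 (expected return 17.1≥2.3, fees 48≤57, volatility 10.0≤24.3, max drawdown 17≤17).
P3: not dominated (best expected return).
P4: not dominated.
P5: dominated by P3 (expected return 17.1≥10.1, fees 48≤88, volatility 10.0≤29.2, max drawdown 17≤34).
P6: not dominated (best fees).
P7: dominated by P3 (expected return 17.1≥10.0, fees 48≤49, volatility 10.0≤25.5, max drawdown 17≤31).

P3, P4, P6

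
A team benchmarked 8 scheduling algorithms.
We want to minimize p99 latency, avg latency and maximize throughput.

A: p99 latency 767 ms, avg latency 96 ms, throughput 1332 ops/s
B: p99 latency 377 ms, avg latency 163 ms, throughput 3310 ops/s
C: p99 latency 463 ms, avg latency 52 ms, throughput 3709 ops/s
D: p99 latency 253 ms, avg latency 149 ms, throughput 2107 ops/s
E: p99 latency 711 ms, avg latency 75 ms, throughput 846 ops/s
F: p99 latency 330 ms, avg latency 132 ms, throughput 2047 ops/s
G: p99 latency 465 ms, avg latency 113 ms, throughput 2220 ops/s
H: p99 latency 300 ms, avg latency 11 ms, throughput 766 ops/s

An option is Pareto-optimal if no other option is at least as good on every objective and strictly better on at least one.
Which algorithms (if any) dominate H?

A: worse on p99 latency (767 vs 300).
B: worse on p99 latency (377 vs 300).
C: worse on p99 latency (463 vs 300).
D: worse on avg latency (149 vs 11).
E: worse on p99 latency (711 vs 300).
F: worse on p99 latency (330 vs 300).
G: worse on p99 latency (465 vs 300).
No option dominates H.

none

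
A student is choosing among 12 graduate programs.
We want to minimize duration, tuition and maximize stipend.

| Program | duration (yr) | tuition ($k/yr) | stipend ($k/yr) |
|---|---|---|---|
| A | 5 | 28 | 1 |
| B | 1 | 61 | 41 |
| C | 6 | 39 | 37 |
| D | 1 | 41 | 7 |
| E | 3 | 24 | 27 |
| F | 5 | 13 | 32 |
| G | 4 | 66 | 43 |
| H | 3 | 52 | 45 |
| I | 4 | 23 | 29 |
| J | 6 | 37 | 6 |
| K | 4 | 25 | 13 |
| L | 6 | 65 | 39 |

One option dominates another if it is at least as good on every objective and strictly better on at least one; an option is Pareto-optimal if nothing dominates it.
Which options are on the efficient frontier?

A: dominated by E (duration 3≤5, tuition 24≤28, stipend 27≥1).
B: not dominated.
C: not dominated.
D: not dominated.
E: not dominated.
F: not dominated (best tuition).
G: dominated by H (duration 3≤4, tuition 52≤66, stipend 45≥43).
H: not dominated (best stipend).
I: not dominated.
J: dominated by E (duration 3≤6, tuition 24≤37, stipend 27≥6).
K: dominated by E (duration 3≤4, tuition 24≤25, stipend 27≥13).
L: dominated by B (duration 1≤6, tuition 61≤65, stipend 41≥39).

B, C, D, E, F, H, I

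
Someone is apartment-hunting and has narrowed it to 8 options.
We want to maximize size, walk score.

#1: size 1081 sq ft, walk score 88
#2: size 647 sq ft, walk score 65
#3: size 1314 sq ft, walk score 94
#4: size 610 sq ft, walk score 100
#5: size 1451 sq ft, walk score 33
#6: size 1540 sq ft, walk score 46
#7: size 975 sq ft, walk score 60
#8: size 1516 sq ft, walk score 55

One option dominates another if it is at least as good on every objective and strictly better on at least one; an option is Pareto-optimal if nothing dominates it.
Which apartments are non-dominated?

#3, #4, #6, #8

#1: dominated by #3 (size 1314≥1081, walk score 94≥88).
#2: dominated by #1 (size 1081≥647, walk score 88≥65).
#3: not dominated.
#4: not dominated (best walk score).
#5: dominated by #6 (size 1540≥1451, walk score 46≥33).
#6: not dominated (best size).
#7: dominated by #1 (size 1081≥975, walk score 88≥60).
#8: not dominated.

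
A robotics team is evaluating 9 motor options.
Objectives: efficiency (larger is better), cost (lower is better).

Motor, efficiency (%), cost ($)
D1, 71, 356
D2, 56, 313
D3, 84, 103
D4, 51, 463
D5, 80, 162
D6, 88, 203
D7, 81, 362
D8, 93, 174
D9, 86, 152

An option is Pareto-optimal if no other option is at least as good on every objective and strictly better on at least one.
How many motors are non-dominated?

3

D1: dominated by D3 (efficiency 84≥71, cost 103≤356).
D2: dominated by D3 (efficiency 84≥56, cost 103≤313).
D3: not dominated (best cost).
D4: dominated by D1 (efficiency 71≥51, cost 356≤463).
D5: dominated by D3 (efficiency 84≥80, cost 103≤162).
D6: dominated by D8 (efficiency 93≥88, cost 174≤203).
D7: dominated by D3 (efficiency 84≥81, cost 103≤362).
D8: not dominated (best efficiency).
D9: not dominated.
Pareto-optimal: D3, D8, D9 → 3.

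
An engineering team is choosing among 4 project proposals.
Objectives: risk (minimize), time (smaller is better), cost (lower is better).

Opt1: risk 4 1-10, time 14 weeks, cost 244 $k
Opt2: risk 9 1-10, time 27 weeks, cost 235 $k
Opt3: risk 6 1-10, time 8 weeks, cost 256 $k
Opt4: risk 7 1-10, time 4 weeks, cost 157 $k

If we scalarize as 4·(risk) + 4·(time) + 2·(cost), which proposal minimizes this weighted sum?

Opt1: 4·4 + 4·14 + 2·244 = 560
Opt2: 4·9 + 4·27 + 2·235 = 614
Opt3: 4·6 + 4·8 + 2·256 = 568
Opt4: 4·7 + 4·4 + 2·157 = 358
Lowest: Opt4 at 358.

Opt4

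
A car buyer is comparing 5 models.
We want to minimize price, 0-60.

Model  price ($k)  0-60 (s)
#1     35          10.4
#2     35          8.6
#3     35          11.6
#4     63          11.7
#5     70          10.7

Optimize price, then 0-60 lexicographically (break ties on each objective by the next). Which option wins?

#2

First minimize price: best is 35, kept {#1, #2, #3}.
Then minimize 0-60: best is 8.6, kept {#2}.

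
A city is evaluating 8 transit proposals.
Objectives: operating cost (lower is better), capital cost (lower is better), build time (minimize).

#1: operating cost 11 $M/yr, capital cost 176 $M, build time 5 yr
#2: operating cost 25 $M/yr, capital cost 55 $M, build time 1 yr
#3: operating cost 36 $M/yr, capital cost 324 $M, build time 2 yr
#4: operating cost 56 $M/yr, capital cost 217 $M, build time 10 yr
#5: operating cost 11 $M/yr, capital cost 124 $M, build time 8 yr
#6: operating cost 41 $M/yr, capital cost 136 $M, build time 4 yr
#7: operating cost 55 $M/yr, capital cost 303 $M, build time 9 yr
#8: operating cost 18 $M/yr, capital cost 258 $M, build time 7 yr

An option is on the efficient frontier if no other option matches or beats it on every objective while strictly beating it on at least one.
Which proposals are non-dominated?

#1, #2, #5

#1: not dominated.
#2: not dominated (best capital cost).
#3: dominated by #2 (operating cost 25≤36, capital cost 55≤324, build time 1≤2).
#4: dominated by #1 (operating cost 11≤56, capital cost 176≤217, build time 5≤10).
#5: not dominated.
#6: dominated by #2 (operating cost 25≤41, capital cost 55≤136, build time 1≤4).
#7: dominated by #1 (operating cost 11≤55, capital cost 176≤303, build time 5≤9).
#8: dominated by #1 (operating cost 11≤18, capital cost 176≤258, build time 5≤7).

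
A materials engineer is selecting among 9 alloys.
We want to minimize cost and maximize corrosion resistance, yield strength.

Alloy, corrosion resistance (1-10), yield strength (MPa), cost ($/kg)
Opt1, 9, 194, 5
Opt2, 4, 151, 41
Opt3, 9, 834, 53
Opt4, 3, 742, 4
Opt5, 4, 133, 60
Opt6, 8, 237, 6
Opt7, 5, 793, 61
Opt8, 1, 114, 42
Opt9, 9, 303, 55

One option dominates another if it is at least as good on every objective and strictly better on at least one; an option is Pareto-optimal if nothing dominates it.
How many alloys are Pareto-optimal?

Opt1: not dominated.
Opt2: dominated by Opt1 (corrosion resistance 9≥4, yield strength 194≥151, cost 5≤41).
Opt3: not dominated (best yield strength).
Opt4: not dominated (best cost).
Opt5: dominated by Opt1 (corrosion resistance 9≥4, yield strength 194≥133, cost 5≤60).
Opt6: not dominated.
Opt7: dominated by Opt3 (corrosion resistance 9≥5, yield strength 834≥793, cost 53≤61).
Opt8: dominated by Opt1 (corrosion resistance 9≥1, yield strength 194≥114, cost 5≤42).
Opt9: dominated by Opt3 (corrosion resistance 9≥9, yield strength 834≥303, cost 53≤55).
Pareto-optimal: Opt1, Opt3, Opt4, Opt6 → 4.

4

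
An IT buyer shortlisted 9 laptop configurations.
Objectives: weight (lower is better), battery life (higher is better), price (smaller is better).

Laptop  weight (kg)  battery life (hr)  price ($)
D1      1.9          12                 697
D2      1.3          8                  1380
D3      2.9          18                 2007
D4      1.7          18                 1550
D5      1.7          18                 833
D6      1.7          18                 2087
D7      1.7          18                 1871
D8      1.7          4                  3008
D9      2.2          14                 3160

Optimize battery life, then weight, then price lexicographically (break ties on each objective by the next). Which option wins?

D5

First maximize battery life: best is 18, kept {D3, D4, D5, D6, D7}.
Then minimize weight: best is 1.7, kept {D4, D5, D6, D7}.
Then minimize price: best is 833, kept {D5}.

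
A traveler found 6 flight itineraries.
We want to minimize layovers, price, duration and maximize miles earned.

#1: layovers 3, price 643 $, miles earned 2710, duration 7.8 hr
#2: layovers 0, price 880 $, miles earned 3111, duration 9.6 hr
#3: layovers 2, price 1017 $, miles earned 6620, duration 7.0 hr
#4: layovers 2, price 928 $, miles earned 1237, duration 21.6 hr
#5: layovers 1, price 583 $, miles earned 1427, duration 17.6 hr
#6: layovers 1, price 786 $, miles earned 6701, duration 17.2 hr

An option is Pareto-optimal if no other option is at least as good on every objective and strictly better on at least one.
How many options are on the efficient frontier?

#1: not dominated.
#2: not dominated (best layovers).
#3: not dominated (best duration).
#4: dominated by #2 (layovers 0≤2, price 880≤928, miles earned 3111≥1237, duration 9.6≤21.6).
#5: not dominated (best price).
#6: not dominated (best miles earned).
Pareto-optimal: #1, #2, #3, #5, #6 → 5.

5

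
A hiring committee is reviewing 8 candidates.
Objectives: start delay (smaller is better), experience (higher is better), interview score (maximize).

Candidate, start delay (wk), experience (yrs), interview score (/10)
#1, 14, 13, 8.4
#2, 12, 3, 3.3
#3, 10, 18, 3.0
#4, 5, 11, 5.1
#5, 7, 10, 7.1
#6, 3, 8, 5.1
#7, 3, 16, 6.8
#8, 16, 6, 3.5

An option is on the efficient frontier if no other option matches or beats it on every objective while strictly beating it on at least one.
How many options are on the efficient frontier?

4

#1: not dominated (best interview score).
#2: dominated by #4 (start delay 5≤12, experience 11≥3, interview score 5.1≥3.3).
#3: not dominated (best experience).
#4: dominated by #7 (start delay 3≤5, experience 16≥11, interview score 6.8≥5.1).
#5: not dominated.
#6: dominated by #7 (start delay 3≤3, experience 16≥8, interview score 6.8≥5.1).
#7: not dominated.
#8: dominated by #1 (start delay 14≤16, experience 13≥6, interview score 8.4≥3.5).
Pareto-optimal: #1, #3, #5, #7 → 4.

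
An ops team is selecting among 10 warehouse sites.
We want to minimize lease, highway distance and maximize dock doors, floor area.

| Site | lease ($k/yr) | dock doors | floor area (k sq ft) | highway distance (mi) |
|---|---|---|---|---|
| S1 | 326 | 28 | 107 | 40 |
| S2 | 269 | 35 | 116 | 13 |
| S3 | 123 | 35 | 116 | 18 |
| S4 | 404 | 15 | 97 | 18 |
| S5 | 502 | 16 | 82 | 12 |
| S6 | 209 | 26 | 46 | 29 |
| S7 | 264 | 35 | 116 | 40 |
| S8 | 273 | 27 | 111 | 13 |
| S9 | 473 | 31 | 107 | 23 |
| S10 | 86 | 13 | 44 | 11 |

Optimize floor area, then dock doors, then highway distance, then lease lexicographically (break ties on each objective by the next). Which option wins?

First maximize floor area: best is 116, kept {S2, S3, S7}.
Then maximize dock doors: best is 35, kept {S2, S3, S7}.
Then minimize highway distance: best is 13, kept {S2}.

S2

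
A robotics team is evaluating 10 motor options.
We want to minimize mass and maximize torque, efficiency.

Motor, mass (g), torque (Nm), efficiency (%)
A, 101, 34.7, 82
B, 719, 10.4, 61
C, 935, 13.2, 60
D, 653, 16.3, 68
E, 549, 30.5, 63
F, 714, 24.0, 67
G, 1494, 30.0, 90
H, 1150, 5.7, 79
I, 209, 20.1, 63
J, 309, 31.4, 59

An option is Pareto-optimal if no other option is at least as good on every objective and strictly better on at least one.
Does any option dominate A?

No

B: worse on mass (719 vs 101).
C: worse on mass (935 vs 101).
D: worse on mass (653 vs 101).
E: worse on mass (549 vs 101).
F: worse on mass (714 vs 101).
G: worse on mass (1494 vs 101).
H: worse on mass (1150 vs 101).
I: worse on mass (209 vs 101).
J: worse on mass (309 vs 101).
No option is at least as good as A on every objective and strictly better on one.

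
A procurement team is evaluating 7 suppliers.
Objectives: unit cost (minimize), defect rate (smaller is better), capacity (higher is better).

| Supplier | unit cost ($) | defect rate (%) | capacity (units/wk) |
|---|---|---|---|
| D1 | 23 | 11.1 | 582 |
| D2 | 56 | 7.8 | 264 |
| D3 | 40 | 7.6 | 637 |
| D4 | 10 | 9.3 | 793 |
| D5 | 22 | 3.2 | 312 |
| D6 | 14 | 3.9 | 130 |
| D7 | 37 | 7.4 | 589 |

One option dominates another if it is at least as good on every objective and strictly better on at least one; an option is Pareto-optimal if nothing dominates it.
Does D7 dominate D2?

D7 vs D2: unit cost 37≤56, defect rate 7.4≤7.8, capacity 589≥264 — D7 is at least as good on every objective with at least one strict improvement.

Yes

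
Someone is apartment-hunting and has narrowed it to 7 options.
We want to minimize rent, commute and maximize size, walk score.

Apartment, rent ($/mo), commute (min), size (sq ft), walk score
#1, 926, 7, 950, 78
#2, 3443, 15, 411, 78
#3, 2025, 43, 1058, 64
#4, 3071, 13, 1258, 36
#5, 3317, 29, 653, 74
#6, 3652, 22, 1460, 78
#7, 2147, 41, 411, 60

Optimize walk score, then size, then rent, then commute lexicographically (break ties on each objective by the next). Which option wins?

First maximize walk score: best is 78, kept {#1, #2, #6}.
Then maximize size: best is 1460, kept {#6}.

#6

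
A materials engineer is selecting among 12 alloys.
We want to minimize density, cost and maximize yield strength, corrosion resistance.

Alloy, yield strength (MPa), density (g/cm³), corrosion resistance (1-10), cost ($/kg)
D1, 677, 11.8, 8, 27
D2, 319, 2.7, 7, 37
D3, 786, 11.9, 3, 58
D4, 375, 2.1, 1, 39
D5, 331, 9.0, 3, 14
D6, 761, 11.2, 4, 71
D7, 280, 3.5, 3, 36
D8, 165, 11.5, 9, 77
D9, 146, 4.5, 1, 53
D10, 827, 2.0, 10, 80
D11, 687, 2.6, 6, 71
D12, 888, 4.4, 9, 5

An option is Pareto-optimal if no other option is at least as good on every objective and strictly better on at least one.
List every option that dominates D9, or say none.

D2, D4, D7, D12

D2: yield strength 319≥146, density 2.7≤4.5, corrosion resistance 7≥1, cost 37≤53 — dominates D9.
D4: yield strength 375≥146, density 2.1≤4.5, corrosion resistance 1≥1, cost 39≤53 — dominates D9.
D7: yield strength 280≥146, density 3.5≤4.5, corrosion resistance 3≥1, cost 36≤53 — dominates D9.
D12: yield strength 888≥146, density 4.4≤4.5, corrosion resistance 9≥1, cost 5≤53 — dominates D9.
Others (D1, D3, D5, D6, D8, D10, D11) are each worse than D9 on at least one objective.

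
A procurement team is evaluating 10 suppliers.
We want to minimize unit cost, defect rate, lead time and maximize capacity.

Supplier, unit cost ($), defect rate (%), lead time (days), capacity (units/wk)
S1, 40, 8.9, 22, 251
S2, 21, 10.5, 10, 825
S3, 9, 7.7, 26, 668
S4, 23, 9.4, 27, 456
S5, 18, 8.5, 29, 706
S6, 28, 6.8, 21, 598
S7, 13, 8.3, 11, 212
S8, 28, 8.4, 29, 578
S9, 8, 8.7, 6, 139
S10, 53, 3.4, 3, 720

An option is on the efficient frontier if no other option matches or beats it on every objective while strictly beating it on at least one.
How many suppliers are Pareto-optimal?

S1: dominated by S6 (unit cost 28≤40, defect rate 6.8≤8.9, lead time 21≤22, capacity 598≥251).
S2: not dominated (best capacity).
S3: not dominated.
S4: dominated by S3 (unit cost 9≤23, defect rate 7.7≤9.4, lead time 26≤27, capacity 668≥456).
S5: not dominated.
S6: not dominated.
S7: not dominated.
S8: dominated by S3 (unit cost 9≤28, defect rate 7.7≤8.4, lead time 26≤29, capacity 668≥578).
S9: not dominated (best unit cost).
S10: not dominated (best defect rate).
Pareto-optimal: S2, S3, S5, S6, S7, S9, S10 → 7.

7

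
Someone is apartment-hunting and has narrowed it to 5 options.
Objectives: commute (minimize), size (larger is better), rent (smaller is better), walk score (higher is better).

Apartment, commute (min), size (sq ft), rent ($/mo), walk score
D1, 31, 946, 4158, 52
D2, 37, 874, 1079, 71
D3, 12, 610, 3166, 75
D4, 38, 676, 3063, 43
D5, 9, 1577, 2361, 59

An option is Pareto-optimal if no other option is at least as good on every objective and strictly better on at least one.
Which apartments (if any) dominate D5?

none

D1: worse on commute (31 vs 9).
D2: worse on commute (37 vs 9).
D3: worse on commute (12 vs 9).
D4: worse on commute (38 vs 9).
No option dominates D5.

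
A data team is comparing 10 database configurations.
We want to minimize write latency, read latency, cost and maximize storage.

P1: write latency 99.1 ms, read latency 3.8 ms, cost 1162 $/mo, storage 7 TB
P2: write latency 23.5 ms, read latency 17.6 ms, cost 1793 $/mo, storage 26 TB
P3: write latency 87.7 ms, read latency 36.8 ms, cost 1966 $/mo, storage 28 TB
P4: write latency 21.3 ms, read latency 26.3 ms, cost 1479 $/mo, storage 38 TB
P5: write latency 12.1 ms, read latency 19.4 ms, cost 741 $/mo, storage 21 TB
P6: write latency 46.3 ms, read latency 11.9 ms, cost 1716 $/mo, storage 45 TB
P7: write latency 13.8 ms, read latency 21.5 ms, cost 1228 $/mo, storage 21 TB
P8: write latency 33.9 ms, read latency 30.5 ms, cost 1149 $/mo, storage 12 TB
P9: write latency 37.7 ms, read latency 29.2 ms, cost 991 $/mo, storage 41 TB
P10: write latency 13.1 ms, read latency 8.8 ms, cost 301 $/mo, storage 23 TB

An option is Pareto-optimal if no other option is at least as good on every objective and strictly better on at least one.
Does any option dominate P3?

Yes

P4 vs P3: write latency 21.3≤87.7, read latency 26.3≤36.8, cost 1479≤1966, storage 38≥28 — P4 is at least as good on every objective and strictly better on at least one, so P4 dominates P3.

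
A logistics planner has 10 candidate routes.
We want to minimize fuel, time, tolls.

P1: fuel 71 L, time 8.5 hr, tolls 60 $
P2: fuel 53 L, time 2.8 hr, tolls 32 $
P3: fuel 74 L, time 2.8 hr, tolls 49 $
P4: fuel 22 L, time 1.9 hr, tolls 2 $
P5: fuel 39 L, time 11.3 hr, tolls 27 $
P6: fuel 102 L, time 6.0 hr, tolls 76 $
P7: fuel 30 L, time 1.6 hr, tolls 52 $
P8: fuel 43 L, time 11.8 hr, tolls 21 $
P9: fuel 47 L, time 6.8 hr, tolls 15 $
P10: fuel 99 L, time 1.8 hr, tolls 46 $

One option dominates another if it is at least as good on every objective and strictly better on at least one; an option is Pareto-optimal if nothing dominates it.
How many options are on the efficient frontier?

3

P1: dominated by P2 (fuel 53≤71, time 2.8≤8.5, tolls 32≤60).
P2: dominated by P4 (fuel 22≤53, time 1.9≤2.8, tolls 2≤32).
P3: dominated by P2 (fuel 53≤74, time 2.8≤2.8, tolls 32≤49).
P4: not dominated (best fuel).
P5: dominated by P4 (fuel 22≤39, time 1.9≤11.3, tolls 2≤27).
P6: dominated by P2 (fuel 53≤102, time 2.8≤6.0, tolls 32≤76).
P7: not dominated (best time).
P8: dominated by P4 (fuel 22≤43, time 1.9≤11.8, tolls 2≤21).
P9: dominated by P4 (fuel 22≤47, time 1.9≤6.8, tolls 2≤15).
P10: not dominated.
Pareto-optimal: P4, P7, P10 → 3.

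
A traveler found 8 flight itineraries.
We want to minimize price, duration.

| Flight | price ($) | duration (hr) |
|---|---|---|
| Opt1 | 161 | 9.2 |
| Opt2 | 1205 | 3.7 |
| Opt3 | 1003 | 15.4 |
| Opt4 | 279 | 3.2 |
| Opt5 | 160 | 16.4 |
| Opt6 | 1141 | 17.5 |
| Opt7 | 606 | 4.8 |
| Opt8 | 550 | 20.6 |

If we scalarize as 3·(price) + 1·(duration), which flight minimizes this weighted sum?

Opt1

Opt1: 3·161 + 1·9.2 = 492.2
Opt2: 3·1205 + 1·3.7 = 3618.7
Opt3: 3·1003 + 1·15.4 = 3024.4
Opt4: 3·279 + 1·3.2 = 840.2
Opt5: 3·160 + 1·16.4 = 496.4
Opt6: 3·1141 + 1·17.5 = 3440.5
Opt7: 3·606 + 1·4.8 = 1822.8
Opt8: 3·550 + 1·20.6 = 1670.6
Lowest: Opt1 at 492.2.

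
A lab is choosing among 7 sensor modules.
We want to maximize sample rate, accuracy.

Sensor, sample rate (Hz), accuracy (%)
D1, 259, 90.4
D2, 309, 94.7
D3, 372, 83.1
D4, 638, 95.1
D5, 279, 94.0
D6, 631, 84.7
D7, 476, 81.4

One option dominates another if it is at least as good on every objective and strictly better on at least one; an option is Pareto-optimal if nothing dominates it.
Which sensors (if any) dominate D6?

D4: sample rate 638≥631, accuracy 95.1≥84.7 — dominates D6.
Others (D1, D2, D3, D5, D7) are each worse than D6 on at least one objective.

D4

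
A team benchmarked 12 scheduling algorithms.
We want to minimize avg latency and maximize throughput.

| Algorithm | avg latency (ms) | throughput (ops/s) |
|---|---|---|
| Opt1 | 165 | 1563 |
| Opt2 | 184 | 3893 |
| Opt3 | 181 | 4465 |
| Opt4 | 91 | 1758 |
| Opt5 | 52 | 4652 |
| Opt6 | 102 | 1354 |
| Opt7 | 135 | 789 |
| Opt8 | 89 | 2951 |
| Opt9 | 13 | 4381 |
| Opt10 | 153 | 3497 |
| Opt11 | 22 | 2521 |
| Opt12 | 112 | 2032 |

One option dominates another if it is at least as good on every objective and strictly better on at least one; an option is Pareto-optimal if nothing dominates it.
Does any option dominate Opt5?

No

Opt1: worse on avg latency (165 vs 52).
Opt2: worse on avg latency (184 vs 52).
Opt3: worse on avg latency (181 vs 52).
Opt4: worse on avg latency (91 vs 52).
Opt6: worse on avg latency (102 vs 52).
Opt7: worse on avg latency (135 vs 52).
Opt8: worse on avg latency (89 vs 52).
Opt9: worse on throughput (4381 vs 4652).
Opt10: worse on avg latency (153 vs 52).
Opt11: worse on throughput (2521 vs 4652).
Opt12: worse on avg latency (112 vs 52).
No option is at least as good as Opt5 on every objective and strictly better on one.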